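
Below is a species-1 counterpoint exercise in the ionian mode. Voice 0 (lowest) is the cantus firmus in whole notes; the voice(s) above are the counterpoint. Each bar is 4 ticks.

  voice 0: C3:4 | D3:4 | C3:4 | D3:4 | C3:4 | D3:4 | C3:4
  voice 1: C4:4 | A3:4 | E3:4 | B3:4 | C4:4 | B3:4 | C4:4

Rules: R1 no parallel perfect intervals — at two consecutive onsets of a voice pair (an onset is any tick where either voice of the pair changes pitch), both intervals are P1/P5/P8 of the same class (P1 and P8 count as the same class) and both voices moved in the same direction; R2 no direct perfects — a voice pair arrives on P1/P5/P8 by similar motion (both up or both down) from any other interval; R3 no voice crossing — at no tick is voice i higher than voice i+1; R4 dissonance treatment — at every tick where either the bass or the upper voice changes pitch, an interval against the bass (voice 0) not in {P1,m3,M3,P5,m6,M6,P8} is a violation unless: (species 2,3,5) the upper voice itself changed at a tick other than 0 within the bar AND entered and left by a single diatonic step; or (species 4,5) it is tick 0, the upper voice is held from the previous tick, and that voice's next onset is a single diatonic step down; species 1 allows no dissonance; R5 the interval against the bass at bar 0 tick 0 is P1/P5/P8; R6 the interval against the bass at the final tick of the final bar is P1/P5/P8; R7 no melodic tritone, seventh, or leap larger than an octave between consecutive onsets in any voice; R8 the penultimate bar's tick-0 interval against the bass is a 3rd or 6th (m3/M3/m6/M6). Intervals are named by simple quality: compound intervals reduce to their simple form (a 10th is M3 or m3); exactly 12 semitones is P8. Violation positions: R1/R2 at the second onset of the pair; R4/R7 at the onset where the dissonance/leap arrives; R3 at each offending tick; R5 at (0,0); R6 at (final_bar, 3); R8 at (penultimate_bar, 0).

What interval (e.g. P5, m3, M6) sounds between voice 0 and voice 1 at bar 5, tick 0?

voice 0=D3 voice 1=B3 -> M6

M6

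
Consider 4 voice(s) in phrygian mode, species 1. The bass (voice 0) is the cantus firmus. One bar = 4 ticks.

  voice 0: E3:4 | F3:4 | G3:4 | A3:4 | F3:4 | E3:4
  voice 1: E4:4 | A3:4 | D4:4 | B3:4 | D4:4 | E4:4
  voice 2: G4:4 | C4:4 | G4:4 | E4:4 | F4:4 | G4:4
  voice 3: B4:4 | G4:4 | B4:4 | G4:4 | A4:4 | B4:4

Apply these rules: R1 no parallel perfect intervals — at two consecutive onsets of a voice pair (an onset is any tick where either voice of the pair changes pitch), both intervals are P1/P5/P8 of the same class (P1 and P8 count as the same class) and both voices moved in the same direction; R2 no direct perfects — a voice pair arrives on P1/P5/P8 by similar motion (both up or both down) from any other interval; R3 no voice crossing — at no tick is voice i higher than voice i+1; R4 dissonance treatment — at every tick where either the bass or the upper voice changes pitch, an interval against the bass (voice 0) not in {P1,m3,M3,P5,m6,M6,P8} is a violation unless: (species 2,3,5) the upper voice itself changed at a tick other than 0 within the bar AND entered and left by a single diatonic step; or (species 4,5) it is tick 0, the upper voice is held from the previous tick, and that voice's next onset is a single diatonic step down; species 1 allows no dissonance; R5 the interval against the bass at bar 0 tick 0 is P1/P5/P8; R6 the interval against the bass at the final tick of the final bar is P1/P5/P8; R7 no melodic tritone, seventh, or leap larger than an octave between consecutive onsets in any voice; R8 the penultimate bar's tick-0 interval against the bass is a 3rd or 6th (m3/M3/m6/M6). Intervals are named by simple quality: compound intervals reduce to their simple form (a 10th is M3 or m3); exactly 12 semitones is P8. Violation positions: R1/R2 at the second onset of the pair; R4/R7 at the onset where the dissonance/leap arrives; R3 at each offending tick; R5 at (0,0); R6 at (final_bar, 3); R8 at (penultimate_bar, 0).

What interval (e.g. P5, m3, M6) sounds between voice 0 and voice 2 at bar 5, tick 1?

m3

voice 0=E3 voice 2=G4 -> m3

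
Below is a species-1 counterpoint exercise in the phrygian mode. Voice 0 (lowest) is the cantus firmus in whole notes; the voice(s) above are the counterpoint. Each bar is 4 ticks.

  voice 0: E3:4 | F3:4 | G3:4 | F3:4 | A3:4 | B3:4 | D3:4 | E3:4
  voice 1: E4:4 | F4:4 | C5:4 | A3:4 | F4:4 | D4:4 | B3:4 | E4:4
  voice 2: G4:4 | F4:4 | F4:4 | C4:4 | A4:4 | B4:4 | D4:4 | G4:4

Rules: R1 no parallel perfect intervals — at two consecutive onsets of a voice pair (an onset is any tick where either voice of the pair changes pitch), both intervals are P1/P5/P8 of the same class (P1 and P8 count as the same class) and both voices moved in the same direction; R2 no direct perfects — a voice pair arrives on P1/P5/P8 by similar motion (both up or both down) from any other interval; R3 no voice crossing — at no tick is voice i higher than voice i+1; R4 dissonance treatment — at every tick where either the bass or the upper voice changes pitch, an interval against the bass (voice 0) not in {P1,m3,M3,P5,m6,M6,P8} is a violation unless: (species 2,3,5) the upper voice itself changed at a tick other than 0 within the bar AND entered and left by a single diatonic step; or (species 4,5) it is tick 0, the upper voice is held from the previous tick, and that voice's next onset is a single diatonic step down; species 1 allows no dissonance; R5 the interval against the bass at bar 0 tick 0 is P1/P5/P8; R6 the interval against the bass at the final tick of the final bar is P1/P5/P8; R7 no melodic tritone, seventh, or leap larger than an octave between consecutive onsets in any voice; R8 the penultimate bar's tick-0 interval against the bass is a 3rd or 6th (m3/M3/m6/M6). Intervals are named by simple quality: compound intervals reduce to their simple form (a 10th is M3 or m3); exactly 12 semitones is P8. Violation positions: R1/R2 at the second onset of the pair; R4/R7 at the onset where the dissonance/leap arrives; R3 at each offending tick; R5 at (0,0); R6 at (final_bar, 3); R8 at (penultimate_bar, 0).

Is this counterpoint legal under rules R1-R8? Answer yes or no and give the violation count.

bar 0: v0=E3 v1=E4 v2=G4 (m3)
bar 1: v0=F3 v1=F4 v2=F4 (P8)
bar 2: v0=G3 v1=C5 v2=F4 (m7)
bar 3: v0=F3 v1=A3 v2=C4 (P5)
bar 4: v0=A3 v1=F4 v2=A4 (P8)
bar 5: v0=B3 v1=D4 v2=B4 (P8)
bar 6: v0=D3 v1=B3 v2=D4 (P8)
bar 7: v0=E3 v1=E4 v2=G4 (m3)
  R5 @ bar0.0: opens on m3
  R1 @ bar1.0: E3/E4 P8 -> F3/F4 P8 similar
  R3 @ bar2.0: C5 above F4
  R4 @ bar2.0: G3/C5 P4 untreated
  R4 @ bar2.0: G3/F4 m7 untreated
  R3 @ bar2.1: C5 above F4
  R3 @ bar2.2: C5 above F4
  R3 @ bar2.3: C5 above F4
  R2 @ bar3.0: G3/F4 m7 -> F3/C4 P5 similar
  R7 @ bar3.0: C5->A3 leap 15st
  R2 @ bar4.0: F3/C4 P5 -> A3/A4 P8 similar
  R1 @ bar5.0: A3/A4 P8 -> B3/B4 P8 similar
  R1 @ bar6.0: B3/B4 P8 -> D3/D4 P8 similar
  R8 @ bar6.0: penult P8 not 3rd/6th
  R2 @ bar7.0: D3/B3 M6 -> E3/E4 P8 similar
  R6 @ bar7.3: closes on m3

No (16 violations)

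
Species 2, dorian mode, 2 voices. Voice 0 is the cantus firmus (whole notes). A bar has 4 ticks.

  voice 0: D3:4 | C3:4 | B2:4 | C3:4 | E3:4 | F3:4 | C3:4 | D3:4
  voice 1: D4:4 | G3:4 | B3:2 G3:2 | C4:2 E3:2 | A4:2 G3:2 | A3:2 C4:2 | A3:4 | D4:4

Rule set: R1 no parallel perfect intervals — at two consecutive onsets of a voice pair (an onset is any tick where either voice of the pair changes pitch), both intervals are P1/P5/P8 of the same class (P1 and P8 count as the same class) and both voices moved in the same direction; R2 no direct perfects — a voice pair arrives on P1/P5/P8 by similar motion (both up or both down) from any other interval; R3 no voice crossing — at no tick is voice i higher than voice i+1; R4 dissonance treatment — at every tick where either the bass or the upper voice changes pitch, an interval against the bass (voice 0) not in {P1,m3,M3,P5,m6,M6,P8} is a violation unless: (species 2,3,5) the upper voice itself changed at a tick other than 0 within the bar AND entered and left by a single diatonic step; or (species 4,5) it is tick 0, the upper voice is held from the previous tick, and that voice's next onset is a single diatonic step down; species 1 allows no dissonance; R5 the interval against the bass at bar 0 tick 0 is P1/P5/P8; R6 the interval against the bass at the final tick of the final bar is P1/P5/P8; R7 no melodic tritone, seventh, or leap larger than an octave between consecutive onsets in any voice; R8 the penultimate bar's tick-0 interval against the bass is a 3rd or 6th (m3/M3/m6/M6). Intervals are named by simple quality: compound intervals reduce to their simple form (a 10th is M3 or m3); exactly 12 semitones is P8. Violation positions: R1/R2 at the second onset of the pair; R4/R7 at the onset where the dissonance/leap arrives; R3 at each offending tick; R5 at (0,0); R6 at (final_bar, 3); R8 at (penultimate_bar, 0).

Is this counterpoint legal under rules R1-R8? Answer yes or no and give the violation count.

bar 0: v0=D3 v1=D4 (P8)
bar 1: v0=C3 v1=G3 (P5)
bar 2: v0=B2 v1=B3 (P8)
bar 3: v0=C3 v1=C4 (P8)
bar 4: v0=E3 v1=A4 (P4)
bar 5: v0=F3 v1=A3 (M3)
bar 6: v0=C3 v1=A3 (M6)
bar 7: v0=D3 v1=D4 (P8)
  R2 @ bar1.0: D3/D4 P8 -> C3/G3 P5 similar
  R2 @ bar3.0: B2/G3 m6 -> C3/C4 P8 similar
  R4 @ bar4.0: E3/A4 P4 untreated
  R7 @ bar4.0: E3->A4 leap 17st
  R7 @ bar4.2: A4->G3 leap 14st
  R2 @ bar7.0: C3/A3 M6 -> D3/D4 P8 similar

No (6 violations)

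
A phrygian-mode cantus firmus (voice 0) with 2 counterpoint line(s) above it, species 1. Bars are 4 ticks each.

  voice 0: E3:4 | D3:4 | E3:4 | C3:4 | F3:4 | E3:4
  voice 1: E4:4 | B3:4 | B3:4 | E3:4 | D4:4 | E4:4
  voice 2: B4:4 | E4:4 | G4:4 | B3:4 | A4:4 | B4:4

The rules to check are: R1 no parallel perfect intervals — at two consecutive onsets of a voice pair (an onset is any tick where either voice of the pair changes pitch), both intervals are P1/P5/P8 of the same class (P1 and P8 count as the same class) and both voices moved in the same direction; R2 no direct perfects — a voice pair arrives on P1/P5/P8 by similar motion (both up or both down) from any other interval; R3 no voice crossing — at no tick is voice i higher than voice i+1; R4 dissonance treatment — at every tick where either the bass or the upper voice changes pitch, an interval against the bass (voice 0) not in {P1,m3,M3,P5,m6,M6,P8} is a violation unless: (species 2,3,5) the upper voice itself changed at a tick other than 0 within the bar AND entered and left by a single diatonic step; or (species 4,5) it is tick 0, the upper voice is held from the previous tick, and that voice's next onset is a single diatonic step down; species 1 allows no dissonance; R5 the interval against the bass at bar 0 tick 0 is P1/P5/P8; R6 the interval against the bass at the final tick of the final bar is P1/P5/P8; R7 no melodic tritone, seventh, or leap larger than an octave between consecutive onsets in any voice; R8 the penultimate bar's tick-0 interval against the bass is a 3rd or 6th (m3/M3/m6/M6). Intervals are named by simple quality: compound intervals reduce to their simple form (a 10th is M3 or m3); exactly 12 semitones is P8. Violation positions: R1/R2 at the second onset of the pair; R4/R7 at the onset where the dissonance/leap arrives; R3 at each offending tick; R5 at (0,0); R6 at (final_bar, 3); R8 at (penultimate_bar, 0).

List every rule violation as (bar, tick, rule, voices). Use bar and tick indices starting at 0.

bar 0: v0=E3 v1=E4 v2=B4 downbeat P5
bar 1: v0=D3 v1=B3 v2=E4 downbeat M2
bar 2: v0=E3 v1=B3 v2=G4 downbeat m3
bar 3: v0=C3 v1=E3 v2=B3 downbeat M7
bar 4: v0=F3 v1=D4 v2=A4 downbeat M3
bar 5: v0=E3 v1=E4 v2=B4 downbeat P5
  -> R4 @ bar 1 tick 0 v(0, 2): D3/E4 M2 untreated
  -> R2 @ bar 3 tick 0 v(1, 2): B3/G4 m6 -> E3/B3 P5 similar
  -> R4 @ bar 3 tick 0 v(0, 2): C3/B3 M7 untreated
  -> R1 @ bar 4 tick 0 v(1, 2): E3/B3 P5 -> D4/A4 P5 similar
  -> R7 @ bar 4 tick 0 v(1,): E3->D4 leap 10st
  -> R7 @ bar 4 tick 0 v(2,): B3->A4 leap 10st
  -> R1 @ bar 5 tick 0 v(1, 2): D4/A4 P5 -> E4/B4 P5 similar

(1, 0, R4, (0, 2))
(3, 0, R2, (1, 2))
(3, 0, R4, (0, 2))
(4, 0, R1, (1, 2))
(4, 0, R7, (1,))
(4, 0, R7, (2,))
(5, 0, R1, (1, 2))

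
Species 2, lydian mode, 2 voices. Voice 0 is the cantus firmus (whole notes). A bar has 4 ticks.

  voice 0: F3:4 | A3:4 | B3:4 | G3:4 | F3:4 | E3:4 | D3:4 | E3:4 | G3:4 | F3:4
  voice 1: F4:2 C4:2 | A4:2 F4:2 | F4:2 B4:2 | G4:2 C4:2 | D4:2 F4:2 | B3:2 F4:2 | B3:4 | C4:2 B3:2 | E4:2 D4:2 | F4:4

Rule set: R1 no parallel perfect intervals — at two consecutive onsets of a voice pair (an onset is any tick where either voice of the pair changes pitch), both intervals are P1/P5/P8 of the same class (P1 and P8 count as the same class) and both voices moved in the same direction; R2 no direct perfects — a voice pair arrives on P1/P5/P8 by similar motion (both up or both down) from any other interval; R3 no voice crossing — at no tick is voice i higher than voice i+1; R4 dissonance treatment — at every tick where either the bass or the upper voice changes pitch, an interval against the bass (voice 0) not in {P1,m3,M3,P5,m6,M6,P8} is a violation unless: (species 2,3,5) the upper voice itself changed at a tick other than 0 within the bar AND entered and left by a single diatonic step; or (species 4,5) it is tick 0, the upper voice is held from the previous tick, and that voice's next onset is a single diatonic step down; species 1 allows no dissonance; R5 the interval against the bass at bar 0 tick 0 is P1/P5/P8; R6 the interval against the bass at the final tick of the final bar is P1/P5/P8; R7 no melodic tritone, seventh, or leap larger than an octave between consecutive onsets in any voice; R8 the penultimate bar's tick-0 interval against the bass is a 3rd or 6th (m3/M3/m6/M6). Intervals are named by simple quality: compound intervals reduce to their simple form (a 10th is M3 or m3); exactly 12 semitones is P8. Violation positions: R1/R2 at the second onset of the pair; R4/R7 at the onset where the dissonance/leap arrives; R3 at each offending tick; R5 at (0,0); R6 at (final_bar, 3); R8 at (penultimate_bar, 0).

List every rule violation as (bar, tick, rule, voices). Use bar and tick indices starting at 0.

bar 0: v0=F3 v1=F4 downbeat P8
bar 1: v0=A3 v1=A4 downbeat P8
bar 2: v0=B3 v1=F4 downbeat TT
bar 3: v0=G3 v1=G4 downbeat P8
bar 4: v0=F3 v1=D4 downbeat M6
bar 5: v0=E3 v1=B3 downbeat P5
bar 6: v0=D3 v1=B3 downbeat M6
bar 7: v0=E3 v1=C4 downbeat m6
bar 8: v0=G3 v1=E4 downbeat M6
bar 9: v0=F3 v1=F4 downbeat P8
  -> R2 @ bar 1 tick 0 v(0, 1): F3/C4 P5 -> A3/A4 P8 similar
  -> R4 @ bar 2 tick 0 v(0, 1): B3/F4 TT untreated
  -> R7 @ bar 2 tick 2 v(1,): F4->B4 leap 6st
  -> R1 @ bar 3 tick 0 v(0, 1): B3/B4 P8 -> G3/G4 P8 similar
  -> R4 @ bar 3 tick 2 v(0, 1): G3/C4 P4 untreated
  -> R2 @ bar 5 tick 0 v(0, 1): F3/F4 P8 -> E3/B3 P5 similar
  -> R7 @ bar 5 tick 0 v(1,): F4->B3 leap 6st
  -> R4 @ bar 5 tick 2 v(0, 1): E3/F4 m2 untreated
  -> R7 @ bar 5 tick 2 v(1,): B3->F4 leap 6st
  -> R7 @ bar 6 tick 0 v(1,): F4->B3 leap 6st

(1, 0, R2, (0, 1))
(2, 0, R4, (0, 1))
(2, 2, R7, (1,))
(3, 0, R1, (0, 1))
(3, 2, R4, (0, 1))
(5, 0, R2, (0, 1))
(5, 0, R7, (1,))
(5, 2, R4, (0, 1))
(5, 2, R7, (1,))
(6, 0, R7, (1,))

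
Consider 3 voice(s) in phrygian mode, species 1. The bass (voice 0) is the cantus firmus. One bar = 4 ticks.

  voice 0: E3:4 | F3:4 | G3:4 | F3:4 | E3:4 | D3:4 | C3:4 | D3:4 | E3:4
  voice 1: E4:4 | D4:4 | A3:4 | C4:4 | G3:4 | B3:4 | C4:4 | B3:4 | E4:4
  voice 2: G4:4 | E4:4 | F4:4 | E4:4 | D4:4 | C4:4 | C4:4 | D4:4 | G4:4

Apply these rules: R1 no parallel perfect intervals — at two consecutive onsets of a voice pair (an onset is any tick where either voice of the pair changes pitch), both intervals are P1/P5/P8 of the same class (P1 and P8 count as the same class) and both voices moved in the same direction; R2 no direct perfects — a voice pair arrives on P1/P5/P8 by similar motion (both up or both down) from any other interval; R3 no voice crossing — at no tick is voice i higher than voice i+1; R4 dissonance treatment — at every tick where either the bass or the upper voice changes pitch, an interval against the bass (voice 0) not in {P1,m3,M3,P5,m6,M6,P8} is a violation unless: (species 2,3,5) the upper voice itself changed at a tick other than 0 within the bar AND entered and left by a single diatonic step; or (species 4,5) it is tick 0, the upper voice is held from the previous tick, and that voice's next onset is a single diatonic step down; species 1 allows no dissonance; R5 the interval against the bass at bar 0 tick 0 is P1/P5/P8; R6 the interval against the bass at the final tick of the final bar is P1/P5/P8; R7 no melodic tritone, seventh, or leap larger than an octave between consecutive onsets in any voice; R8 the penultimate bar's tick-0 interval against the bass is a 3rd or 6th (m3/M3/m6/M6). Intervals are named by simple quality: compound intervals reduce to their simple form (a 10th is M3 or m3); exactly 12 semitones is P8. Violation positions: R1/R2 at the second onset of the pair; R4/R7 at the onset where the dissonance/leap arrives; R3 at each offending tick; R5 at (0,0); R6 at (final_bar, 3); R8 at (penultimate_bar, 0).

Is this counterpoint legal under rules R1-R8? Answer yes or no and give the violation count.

bar 0: v0=E3 v1=E4 v2=G4 (m3)
bar 1: v0=F3 v1=D4 v2=E4 (M7)
bar 2: v0=G3 v1=A3 v2=F4 (m7)
bar 3: v0=F3 v1=C4 v2=E4 (M7)
bar 4: v0=E3 v1=G3 v2=D4 (m7)
bar 5: v0=D3 v1=B3 v2=C4 (m7)
bar 6: v0=C3 v1=C4 v2=C4 (P8)
bar 7: v0=D3 v1=B3 v2=D4 (P8)
bar 8: v0=E3 v1=E4 v2=G4 (m3)
  R5 @ bar0.0: opens on m3
  R4 @ bar1.0: F3/E4 M7 untreated
  R4 @ bar2.0: G3/A3 M2 untreated
  R4 @ bar2.0: G3/F4 m7 untreated
  R4 @ bar3.0: F3/E4 M7 untreated
  R2 @ bar4.0: C4/E4 M3 -> G3/D4 P5 similar
  R4 @ bar4.0: E3/D4 m7 untreated
  R4 @ bar5.0: D3/C4 m7 untreated
  R1 @ bar7.0: C3/C4 P8 -> D3/D4 P8 similar
  R8 @ bar7.0: penult P8 not 3rd/6th
  R2 @ bar8.0: D3/B3 M6 -> E3/E4 P8 similar
  R6 @ bar8.3: closes on m3

No (12 violations)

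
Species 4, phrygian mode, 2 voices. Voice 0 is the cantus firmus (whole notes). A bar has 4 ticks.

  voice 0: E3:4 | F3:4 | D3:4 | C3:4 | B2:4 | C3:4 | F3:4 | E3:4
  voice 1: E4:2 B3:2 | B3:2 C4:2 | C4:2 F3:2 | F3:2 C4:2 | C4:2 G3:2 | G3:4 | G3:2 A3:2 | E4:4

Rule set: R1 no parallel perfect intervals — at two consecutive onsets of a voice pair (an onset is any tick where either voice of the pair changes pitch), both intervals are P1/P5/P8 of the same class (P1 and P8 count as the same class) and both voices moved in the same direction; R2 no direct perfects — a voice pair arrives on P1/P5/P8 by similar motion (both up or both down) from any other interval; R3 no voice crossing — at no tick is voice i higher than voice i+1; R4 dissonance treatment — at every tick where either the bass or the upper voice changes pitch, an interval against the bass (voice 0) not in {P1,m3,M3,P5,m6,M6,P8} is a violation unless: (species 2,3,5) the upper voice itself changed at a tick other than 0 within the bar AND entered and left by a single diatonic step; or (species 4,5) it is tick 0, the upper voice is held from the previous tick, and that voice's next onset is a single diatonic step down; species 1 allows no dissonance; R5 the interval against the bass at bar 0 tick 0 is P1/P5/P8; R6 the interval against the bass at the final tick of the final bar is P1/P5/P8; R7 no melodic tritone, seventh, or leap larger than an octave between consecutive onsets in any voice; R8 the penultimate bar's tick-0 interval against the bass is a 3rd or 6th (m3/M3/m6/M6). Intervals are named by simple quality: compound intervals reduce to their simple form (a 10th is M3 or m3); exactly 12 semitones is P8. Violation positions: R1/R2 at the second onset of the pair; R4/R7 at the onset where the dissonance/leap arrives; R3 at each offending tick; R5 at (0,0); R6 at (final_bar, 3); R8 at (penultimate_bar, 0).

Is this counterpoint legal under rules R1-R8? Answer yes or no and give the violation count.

No (6 violations)

bar 0: v0=E3 v1=E4 (P8)
bar 1: v0=F3 v1=B3 (TT)
bar 2: v0=D3 v1=C4 (m7)
bar 3: v0=C3 v1=F3 (P4)
bar 4: v0=B2 v1=C4 (m2)
bar 5: v0=C3 v1=G3 (P5)
bar 6: v0=F3 v1=G3 (M2)
bar 7: v0=E3 v1=E4 (P8)
  R4 @ bar1.0: F3/B3 TT untreated
  R4 @ bar2.0: D3/C4 m7 untreated
  R4 @ bar3.0: C3/F3 P4 untreated
  R4 @ bar4.0: B2/C4 m2 untreated
  R4 @ bar6.0: F3/G3 M2 untreated
  R8 @ bar6.0: penult M2 not 3rd/6th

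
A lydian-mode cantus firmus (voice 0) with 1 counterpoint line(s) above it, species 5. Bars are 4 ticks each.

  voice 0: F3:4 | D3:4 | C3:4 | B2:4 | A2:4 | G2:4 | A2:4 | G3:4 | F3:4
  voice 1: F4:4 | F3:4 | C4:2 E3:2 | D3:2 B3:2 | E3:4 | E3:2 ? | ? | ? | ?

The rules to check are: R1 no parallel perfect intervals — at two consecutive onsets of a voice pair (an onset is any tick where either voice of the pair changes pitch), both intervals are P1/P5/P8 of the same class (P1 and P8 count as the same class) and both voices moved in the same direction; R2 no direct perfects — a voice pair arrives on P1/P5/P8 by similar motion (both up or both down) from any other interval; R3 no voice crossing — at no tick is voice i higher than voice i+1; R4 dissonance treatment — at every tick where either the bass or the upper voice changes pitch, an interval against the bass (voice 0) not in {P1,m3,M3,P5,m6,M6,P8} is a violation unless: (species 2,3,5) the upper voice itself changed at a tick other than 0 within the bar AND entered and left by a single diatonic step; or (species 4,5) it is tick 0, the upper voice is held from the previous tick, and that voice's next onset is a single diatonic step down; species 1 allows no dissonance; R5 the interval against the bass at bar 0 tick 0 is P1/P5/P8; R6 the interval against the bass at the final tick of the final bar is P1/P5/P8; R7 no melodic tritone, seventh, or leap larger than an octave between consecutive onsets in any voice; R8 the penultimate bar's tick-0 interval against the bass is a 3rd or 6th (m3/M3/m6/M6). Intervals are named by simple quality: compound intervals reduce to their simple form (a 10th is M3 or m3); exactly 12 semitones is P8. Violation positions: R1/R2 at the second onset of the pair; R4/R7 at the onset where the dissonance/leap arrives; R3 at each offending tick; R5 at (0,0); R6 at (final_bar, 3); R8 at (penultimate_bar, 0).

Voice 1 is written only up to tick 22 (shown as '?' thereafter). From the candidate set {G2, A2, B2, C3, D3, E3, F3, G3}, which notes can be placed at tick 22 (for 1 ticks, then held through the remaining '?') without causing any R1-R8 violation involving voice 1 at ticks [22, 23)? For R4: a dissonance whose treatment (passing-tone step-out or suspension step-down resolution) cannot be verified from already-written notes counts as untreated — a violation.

G2: legal
A2: violates R4
B2: legal
C3: violates R4
D3: legal
E3: legal
F3: violates R4
G3: legal

{B2, D3, E3, G2, G3}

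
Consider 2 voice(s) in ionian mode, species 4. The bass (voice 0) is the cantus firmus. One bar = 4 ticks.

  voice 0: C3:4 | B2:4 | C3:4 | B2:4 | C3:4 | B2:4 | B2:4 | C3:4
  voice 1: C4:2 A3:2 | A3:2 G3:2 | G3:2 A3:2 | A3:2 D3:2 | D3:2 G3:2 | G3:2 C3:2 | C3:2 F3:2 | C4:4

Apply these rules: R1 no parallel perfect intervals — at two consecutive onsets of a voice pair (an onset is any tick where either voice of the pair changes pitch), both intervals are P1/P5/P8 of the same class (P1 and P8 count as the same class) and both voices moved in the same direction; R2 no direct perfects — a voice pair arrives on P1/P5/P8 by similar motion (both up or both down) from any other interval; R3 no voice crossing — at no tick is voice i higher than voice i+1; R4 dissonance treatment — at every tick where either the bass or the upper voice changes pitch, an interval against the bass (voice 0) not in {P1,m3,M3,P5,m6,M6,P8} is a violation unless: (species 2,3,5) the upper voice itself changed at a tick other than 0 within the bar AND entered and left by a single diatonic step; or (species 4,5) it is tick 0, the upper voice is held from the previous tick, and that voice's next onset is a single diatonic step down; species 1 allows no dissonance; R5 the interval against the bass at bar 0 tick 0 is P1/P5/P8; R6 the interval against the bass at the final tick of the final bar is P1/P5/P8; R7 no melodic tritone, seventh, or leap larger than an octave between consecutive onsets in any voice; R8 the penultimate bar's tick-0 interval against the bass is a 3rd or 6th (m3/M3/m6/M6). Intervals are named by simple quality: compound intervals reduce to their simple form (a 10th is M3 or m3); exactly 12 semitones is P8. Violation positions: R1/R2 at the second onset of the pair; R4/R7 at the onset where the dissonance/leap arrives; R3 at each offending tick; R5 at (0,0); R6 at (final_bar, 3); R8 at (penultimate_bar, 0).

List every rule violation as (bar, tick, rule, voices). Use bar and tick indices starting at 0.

(3, 0, R4, (0, 1))
(4, 0, R4, (0, 1))
(5, 2, R4, (0, 1))
(6, 0, R8, (0, 1))
(6, 2, R4, (0, 1))
(7, 0, R2, (0, 1))

bar 0: v0=C3 v1=C4 downbeat P8
bar 1: v0=B2 v1=A3 downbeat m7
bar 2: v0=C3 v1=G3 downbeat P5
bar 3: v0=B2 v1=A3 downbeat m7
bar 4: v0=C3 v1=D3 downbeat M2
bar 5: v0=B2 v1=G3 downbeat m6
bar 6: v0=B2 v1=C3 downbeat m2
bar 7: v0=C3 v1=C4 downbeat P8
  -> R4 @ bar 3 tick 0 v(0, 1): B2/A3 m7 untreated
  -> R4 @ bar 4 tick 0 v(0, 1): C3/D3 M2 untreated
  -> R4 @ bar 5 tick 2 v(0, 1): B2/C3 m2 untreated
  -> R8 @ bar 6 tick 0 v(0, 1): penult m2 not 3rd/6th
  -> R4 @ bar 6 tick 2 v(0, 1): B2/F3 TT untreated
  -> R2 @ bar 7 tick 0 v(0, 1): B2/F3 TT -> C3/C4 P8 similar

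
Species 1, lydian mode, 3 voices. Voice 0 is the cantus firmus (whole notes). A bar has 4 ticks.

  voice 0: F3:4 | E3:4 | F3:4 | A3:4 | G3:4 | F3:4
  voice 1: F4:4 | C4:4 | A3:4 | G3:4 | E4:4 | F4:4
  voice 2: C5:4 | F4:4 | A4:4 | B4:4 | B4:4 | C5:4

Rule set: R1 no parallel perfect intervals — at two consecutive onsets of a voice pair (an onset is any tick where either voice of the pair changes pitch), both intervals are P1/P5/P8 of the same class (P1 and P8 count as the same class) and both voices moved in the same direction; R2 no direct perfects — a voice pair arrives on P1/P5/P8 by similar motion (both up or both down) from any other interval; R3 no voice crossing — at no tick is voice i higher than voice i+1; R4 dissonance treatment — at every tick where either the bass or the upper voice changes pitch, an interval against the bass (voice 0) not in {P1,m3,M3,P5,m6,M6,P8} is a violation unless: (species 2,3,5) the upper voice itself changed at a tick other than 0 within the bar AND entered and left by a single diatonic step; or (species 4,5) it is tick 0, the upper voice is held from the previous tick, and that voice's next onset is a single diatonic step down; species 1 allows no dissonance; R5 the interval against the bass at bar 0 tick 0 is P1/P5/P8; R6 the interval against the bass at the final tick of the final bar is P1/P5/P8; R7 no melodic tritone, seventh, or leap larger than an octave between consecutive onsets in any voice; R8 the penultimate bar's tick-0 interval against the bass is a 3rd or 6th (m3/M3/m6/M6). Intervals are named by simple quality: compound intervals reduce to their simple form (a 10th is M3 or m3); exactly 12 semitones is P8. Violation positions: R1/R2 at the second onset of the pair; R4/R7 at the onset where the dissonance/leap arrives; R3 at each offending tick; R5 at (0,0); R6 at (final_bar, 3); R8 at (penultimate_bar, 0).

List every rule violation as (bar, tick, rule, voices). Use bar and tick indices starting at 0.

bar 0: v0=F3 v1=F4 v2=C5 downbeat P5
bar 1: v0=E3 v1=C4 v2=F4 downbeat m2
bar 2: v0=F3 v1=A3 v2=A4 downbeat M3
bar 3: v0=A3 v1=G3 v2=B4 downbeat M2
bar 4: v0=G3 v1=E4 v2=B4 downbeat M3
bar 5: v0=F3 v1=F4 v2=C5 downbeat P5
  -> R4 @ bar 1 tick 0 v(0, 2): E3/F4 m2 untreated
  -> R3 @ bar 3 tick 0 v(0, 1): A3 above G3
  -> R4 @ bar 3 tick 0 v(0, 1): A3/G3 M2 untreated
  -> R4 @ bar 3 tick 0 v(0, 2): A3/B4 M2 untreated
  -> R3 @ bar 3 tick 1 v(0, 1): A3 above G3
  -> R3 @ bar 3 tick 2 v(0, 1): A3 above G3
  -> R3 @ bar 3 tick 3 v(0, 1): A3 above G3
  -> R1 @ bar 5 tick 0 v(1, 2): E4/B4 P5 -> F4/C5 P5 similar

(1, 0, R4, (0, 2))
(3, 0, R3, (0, 1))
(3, 0, R4, (0, 1))
(3, 0, R4, (0, 2))
(3, 1, R3, (0, 1))
(3, 2, R3, (0, 1))
(3, 3, R3, (0, 1))
(5, 0, R1, (1, 2))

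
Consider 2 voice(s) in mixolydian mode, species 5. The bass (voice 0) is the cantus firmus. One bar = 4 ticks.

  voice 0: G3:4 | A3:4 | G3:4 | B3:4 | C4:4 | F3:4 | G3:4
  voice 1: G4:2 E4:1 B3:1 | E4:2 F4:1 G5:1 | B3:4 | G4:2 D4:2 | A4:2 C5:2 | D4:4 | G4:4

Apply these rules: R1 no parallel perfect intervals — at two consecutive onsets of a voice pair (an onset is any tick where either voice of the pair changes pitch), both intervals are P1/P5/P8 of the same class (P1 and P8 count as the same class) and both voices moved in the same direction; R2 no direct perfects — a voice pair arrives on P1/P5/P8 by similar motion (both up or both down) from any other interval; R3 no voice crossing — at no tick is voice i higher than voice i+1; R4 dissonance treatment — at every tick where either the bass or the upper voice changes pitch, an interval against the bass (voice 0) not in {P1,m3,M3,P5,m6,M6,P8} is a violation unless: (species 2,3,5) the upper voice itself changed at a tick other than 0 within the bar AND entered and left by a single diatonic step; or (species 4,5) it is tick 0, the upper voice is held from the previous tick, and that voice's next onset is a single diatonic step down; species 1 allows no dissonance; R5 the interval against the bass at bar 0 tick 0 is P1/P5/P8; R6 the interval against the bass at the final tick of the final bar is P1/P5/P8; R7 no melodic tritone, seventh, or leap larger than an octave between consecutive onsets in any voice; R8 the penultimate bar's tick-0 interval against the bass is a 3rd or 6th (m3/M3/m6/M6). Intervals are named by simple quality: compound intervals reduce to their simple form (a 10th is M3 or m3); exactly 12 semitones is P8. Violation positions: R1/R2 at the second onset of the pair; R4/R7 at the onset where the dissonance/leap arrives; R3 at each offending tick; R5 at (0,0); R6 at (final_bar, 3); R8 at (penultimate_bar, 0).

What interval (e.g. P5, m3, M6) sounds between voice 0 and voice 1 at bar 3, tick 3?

m3

voice 0=B3 voice 1=D4 -> m3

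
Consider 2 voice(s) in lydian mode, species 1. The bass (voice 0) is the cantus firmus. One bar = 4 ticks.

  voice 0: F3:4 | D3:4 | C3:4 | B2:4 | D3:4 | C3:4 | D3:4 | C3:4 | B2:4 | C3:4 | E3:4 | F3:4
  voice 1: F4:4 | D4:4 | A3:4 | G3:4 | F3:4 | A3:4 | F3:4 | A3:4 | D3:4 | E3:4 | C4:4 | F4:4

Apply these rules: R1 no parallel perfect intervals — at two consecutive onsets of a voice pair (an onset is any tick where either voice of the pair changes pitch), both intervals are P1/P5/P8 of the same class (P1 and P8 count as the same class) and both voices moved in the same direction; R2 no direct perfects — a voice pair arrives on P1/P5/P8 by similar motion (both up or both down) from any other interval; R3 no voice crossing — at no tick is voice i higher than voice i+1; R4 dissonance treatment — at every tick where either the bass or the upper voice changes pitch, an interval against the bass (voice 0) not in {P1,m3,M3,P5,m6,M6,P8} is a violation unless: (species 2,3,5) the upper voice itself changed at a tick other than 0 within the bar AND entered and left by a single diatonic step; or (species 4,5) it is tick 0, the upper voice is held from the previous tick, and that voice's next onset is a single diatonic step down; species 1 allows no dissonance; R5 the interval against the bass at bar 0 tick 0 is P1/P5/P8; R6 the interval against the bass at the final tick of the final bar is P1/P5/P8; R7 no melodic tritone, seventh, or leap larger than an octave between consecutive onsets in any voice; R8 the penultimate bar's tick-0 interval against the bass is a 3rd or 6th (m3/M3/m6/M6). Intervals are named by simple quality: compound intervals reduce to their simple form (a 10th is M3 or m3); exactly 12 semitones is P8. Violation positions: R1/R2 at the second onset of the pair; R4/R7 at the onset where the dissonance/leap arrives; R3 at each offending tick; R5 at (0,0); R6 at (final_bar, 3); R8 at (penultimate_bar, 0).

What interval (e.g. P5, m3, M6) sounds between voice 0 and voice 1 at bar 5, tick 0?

voice 0=C3 voice 1=A3 -> M6

M6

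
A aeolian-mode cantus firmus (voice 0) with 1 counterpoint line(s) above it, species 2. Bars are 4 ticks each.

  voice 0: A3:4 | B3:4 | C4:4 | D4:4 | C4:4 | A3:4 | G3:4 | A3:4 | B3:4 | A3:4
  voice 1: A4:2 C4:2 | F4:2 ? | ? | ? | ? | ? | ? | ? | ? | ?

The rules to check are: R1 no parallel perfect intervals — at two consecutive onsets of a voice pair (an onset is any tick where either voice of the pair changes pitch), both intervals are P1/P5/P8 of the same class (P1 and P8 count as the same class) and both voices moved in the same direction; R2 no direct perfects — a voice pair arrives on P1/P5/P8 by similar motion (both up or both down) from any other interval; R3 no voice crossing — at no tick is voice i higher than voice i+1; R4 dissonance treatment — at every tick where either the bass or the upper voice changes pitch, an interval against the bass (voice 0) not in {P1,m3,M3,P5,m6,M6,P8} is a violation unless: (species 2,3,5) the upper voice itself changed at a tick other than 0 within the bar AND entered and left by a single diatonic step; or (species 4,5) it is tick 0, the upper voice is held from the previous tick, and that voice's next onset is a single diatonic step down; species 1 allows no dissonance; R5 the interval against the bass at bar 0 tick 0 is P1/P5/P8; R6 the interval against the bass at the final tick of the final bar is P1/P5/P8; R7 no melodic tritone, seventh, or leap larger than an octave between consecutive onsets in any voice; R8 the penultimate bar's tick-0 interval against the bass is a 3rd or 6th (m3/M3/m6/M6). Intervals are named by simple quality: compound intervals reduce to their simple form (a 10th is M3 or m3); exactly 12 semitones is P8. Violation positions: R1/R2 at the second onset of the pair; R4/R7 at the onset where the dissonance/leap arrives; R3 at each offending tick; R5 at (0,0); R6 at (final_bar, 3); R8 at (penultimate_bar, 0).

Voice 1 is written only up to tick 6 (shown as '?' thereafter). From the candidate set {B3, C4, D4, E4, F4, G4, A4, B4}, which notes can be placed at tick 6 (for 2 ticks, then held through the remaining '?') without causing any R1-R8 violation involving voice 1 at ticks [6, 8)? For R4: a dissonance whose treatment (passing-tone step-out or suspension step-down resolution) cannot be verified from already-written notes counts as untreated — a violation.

{D4, F4, G4}

B3: violates R7
C4: violates R4
D4: legal
E4: violates R4
F4: legal
G4: legal
A4: violates R4
B4: violates R7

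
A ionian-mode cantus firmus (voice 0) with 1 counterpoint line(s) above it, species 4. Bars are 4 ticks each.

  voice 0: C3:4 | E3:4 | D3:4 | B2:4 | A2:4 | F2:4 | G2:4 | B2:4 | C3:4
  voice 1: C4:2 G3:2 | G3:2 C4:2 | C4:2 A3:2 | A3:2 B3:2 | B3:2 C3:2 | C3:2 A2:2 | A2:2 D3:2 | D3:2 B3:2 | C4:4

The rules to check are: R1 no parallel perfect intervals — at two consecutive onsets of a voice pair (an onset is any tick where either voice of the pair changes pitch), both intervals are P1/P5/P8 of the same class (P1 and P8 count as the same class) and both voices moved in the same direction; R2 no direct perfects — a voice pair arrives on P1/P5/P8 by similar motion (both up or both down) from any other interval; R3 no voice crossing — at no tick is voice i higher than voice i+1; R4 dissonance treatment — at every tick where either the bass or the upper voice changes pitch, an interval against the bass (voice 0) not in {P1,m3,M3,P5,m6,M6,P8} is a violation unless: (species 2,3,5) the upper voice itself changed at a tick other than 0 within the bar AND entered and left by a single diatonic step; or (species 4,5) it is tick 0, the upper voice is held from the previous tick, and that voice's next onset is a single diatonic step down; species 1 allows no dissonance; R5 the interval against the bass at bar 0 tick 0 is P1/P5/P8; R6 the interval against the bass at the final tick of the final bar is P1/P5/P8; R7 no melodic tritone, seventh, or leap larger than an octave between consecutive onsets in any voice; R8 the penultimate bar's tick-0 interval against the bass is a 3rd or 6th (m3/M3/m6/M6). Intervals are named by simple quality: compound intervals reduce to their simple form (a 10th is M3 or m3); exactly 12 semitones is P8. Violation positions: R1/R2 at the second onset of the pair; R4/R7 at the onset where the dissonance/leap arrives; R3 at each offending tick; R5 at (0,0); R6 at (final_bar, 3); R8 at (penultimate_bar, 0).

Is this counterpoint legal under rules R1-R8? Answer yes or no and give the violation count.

No (6 violations)

bar 0: v0=C3 v1=C4 (P8)
bar 1: v0=E3 v1=G3 (m3)
bar 2: v0=D3 v1=C4 (m7)
bar 3: v0=B2 v1=A3 (m7)
bar 4: v0=A2 v1=B3 (M2)
bar 5: v0=F2 v1=C3 (P5)
bar 6: v0=G2 v1=A2 (M2)
bar 7: v0=B2 v1=D3 (m3)
bar 8: v0=C3 v1=C4 (P8)
  R4 @ bar2.0: D3/C4 m7 untreated
  R4 @ bar3.0: B2/A3 m7 untreated
  R4 @ bar4.0: A2/B3 M2 untreated
  R7 @ bar4.2: B3->C3 leap 11st
  R4 @ bar6.0: G2/A2 M2 untreated
  R1 @ bar8.0: B2/B3 P8 -> C3/C4 P8 similar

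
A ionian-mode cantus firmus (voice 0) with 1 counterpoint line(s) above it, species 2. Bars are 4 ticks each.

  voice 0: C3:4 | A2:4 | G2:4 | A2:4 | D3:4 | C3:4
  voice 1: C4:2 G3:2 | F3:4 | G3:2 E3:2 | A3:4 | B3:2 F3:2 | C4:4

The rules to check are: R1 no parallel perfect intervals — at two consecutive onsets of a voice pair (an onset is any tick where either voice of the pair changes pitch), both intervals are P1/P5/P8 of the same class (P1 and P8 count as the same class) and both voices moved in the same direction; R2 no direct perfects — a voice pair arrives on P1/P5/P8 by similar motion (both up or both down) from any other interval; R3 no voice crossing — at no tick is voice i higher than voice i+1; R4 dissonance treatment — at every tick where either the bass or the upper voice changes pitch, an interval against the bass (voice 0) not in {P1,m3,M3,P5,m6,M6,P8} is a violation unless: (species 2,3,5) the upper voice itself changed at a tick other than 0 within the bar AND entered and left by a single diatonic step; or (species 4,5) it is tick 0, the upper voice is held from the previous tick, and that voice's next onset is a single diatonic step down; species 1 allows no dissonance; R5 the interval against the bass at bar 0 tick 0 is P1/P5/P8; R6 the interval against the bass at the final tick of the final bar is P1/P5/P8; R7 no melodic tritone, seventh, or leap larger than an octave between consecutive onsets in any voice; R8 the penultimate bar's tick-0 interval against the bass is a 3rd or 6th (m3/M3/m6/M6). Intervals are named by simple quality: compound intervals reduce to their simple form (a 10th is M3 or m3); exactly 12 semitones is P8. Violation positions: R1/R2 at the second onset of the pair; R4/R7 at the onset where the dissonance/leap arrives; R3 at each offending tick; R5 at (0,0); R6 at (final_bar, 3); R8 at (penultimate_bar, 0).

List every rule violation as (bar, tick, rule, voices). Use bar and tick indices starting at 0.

(3, 0, R2, (0, 1))
(4, 2, R7, (1,))

bar 0: v0=C3 v1=C4 downbeat P8
bar 1: v0=A2 v1=F3 downbeat m6
bar 2: v0=G2 v1=G3 downbeat P8
bar 3: v0=A2 v1=A3 downbeat P8
bar 4: v0=D3 v1=B3 downbeat M6
bar 5: v0=C3 v1=C4 downbeat P8
  -> R2 @ bar 3 tick 0 v(0, 1): G2/E3 M6 -> A2/A3 P8 similar
  -> R7 @ bar 4 tick 2 v(1,): B3->F3 leap 6st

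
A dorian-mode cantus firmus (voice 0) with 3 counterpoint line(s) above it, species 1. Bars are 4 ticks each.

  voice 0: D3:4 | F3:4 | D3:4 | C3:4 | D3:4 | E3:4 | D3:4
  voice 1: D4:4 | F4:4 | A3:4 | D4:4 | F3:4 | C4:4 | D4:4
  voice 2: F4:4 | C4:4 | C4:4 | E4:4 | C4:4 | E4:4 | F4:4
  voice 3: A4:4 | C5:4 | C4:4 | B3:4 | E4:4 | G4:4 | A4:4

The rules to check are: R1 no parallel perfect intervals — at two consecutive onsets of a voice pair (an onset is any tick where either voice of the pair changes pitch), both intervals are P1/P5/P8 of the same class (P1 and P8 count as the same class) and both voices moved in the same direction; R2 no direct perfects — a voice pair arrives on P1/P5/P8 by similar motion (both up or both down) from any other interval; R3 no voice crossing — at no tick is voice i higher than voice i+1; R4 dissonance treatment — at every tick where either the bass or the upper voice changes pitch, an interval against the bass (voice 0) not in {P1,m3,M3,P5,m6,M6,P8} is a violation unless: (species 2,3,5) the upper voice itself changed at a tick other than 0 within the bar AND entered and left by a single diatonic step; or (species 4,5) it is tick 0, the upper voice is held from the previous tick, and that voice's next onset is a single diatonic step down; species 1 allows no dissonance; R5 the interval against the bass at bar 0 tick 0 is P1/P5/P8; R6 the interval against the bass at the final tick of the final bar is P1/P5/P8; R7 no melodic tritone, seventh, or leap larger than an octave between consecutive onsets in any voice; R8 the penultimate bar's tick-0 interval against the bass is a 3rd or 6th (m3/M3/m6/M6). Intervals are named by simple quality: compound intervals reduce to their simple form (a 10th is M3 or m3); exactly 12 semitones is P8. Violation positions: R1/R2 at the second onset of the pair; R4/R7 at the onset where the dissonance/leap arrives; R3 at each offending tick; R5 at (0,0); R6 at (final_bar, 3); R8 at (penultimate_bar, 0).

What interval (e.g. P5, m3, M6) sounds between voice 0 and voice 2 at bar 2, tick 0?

voice 0=D3 voice 2=C4 -> m7

m7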